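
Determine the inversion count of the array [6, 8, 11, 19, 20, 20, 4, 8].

Finding inversions in [6, 8, 11, 19, 20, 20, 4, 8]:

(0, 6): arr[0]=6 > arr[6]=4
(1, 6): arr[1]=8 > arr[6]=4
(2, 6): arr[2]=11 > arr[6]=4
(2, 7): arr[2]=11 > arr[7]=8
(3, 6): arr[3]=19 > arr[6]=4
(3, 7): arr[3]=19 > arr[7]=8
(4, 6): arr[4]=20 > arr[6]=4
(4, 7): arr[4]=20 > arr[7]=8
(5, 6): arr[5]=20 > arr[6]=4
(5, 7): arr[5]=20 > arr[7]=8

Total inversions: 10

The array has 10 inversion(s): (0,6), (1,6), (2,6), (2,7), (3,6), (3,7), (4,6), (4,7), (5,6), (5,7). Each pair (i,j) satisfies i < j and arr[i] > arr[j].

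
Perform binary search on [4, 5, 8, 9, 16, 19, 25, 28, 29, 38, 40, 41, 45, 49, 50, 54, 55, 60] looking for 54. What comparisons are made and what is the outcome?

Binary search for 54 in [4, 5, 8, 9, 16, 19, 25, 28, 29, 38, 40, 41, 45, 49, 50, 54, 55, 60]:

lo=0, hi=17, mid=8, arr[mid]=29 -> 29 < 54, search right half
lo=9, hi=17, mid=13, arr[mid]=49 -> 49 < 54, search right half
lo=14, hi=17, mid=15, arr[mid]=54 -> Found target at index 15!

Binary search finds 54 at index 15 after 3 comparisons. The search repeatedly halves the search space by comparing with the middle element.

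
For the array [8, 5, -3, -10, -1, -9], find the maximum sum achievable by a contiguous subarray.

Using Kadane's algorithm on [8, 5, -3, -10, -1, -9]:

Scanning through the array:
Position 1 (value 5): max_ending_here = 13, max_so_far = 13
Position 2 (value -3): max_ending_here = 10, max_so_far = 13
Position 3 (value -10): max_ending_here = 0, max_so_far = 13
Position 4 (value -1): max_ending_here = -1, max_so_far = 13
Position 5 (value -9): max_ending_here = -9, max_so_far = 13

Maximum subarray: [8, 5]
Maximum sum: 13

The maximum subarray is [8, 5] with sum 13. This subarray runs from index 0 to index 1.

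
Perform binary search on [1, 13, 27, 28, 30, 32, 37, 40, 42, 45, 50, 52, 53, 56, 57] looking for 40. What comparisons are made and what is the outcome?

Binary search for 40 in [1, 13, 27, 28, 30, 32, 37, 40, 42, 45, 50, 52, 53, 56, 57]:

lo=0, hi=14, mid=7, arr[mid]=40 -> Found target at index 7!

Binary search finds 40 at index 7 after 1 comparisons. The search repeatedly halves the search space by comparing with the middle element.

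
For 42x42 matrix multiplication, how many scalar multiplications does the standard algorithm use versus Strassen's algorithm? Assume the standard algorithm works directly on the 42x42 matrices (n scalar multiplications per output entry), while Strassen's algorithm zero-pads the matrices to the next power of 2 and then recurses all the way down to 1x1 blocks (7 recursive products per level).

Matrix multiplication for 42x42 matrices:

Strassen's algorithm requires power-of-2 dimensions. Pad 42x42 to 64x64 (next power of 2).

Standard algorithm: 42^3 = 74088 multiplications
Strassen's algorithm: 7^(log2(64)) = 7^6 = 117649 multiplications
Difference: 74088 - 117649 = -43561 (Strassen uses MORE here due to padding overhead — for small or just-over-power-of-2 n, padding can outweigh the per-level savings)

Standard: 74088 multiplications (42^3). Strassen: 117649 multiplications (7^6, after padding to 64x64). Strassen reduces 8 recursive multiplications to 7 at each level.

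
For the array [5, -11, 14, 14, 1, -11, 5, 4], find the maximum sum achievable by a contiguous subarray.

Using Kadane's algorithm on [5, -11, 14, 14, 1, -11, 5, 4]:

Scanning through the array:
Position 1 (value -11): max_ending_here = -6, max_so_far = 5
Position 2 (value 14): max_ending_here = 14, max_so_far = 14
Position 3 (value 14): max_ending_here = 28, max_so_far = 28
Position 4 (value 1): max_ending_here = 29, max_so_far = 29
Position 5 (value -11): max_ending_here = 18, max_so_far = 29
Position 6 (value 5): max_ending_here = 23, max_so_far = 29
Position 7 (value 4): max_ending_here = 27, max_so_far = 29

Maximum subarray: [14, 14, 1]
Maximum sum: 29

The maximum subarray is [14, 14, 1] with sum 29. This subarray runs from index 2 to index 4.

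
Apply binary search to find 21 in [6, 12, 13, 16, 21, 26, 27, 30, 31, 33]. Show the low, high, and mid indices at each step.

Binary search for 21 in [6, 12, 13, 16, 21, 26, 27, 30, 31, 33]:

lo=0, hi=9, mid=4, arr[mid]=21 -> Found target at index 4!

Binary search finds 21 at index 4 after 1 comparisons. The search repeatedly halves the search space by comparing with the middle element.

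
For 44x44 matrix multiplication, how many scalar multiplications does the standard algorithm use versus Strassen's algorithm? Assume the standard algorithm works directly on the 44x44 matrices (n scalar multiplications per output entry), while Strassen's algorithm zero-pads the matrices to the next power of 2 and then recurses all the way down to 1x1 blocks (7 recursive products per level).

Matrix multiplication for 44x44 matrices:

Strassen's algorithm requires power-of-2 dimensions. Pad 44x44 to 64x64 (next power of 2).

Standard algorithm: 44^3 = 85184 multiplications
Strassen's algorithm: 7^(log2(64)) = 7^6 = 117649 multiplications
Difference: 85184 - 117649 = -32465 (Strassen uses MORE here due to padding overhead — for small or just-over-power-of-2 n, padding can outweigh the per-level savings)

Standard: 85184 multiplications (44^3). Strassen: 117649 multiplications (7^6, after padding to 64x64). Strassen reduces 8 recursive multiplications to 7 at each level.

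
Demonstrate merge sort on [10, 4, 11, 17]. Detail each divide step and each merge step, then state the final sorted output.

Merge sort trace:

Split: [10, 4, 11, 17] -> [10, 4] and [11, 17]
  Split: [10, 4] -> [10] and [4]
  Merge: [10] + [4] -> [4, 10]
  Split: [11, 17] -> [11] and [17]
  Merge: [11] + [17] -> [11, 17]
Merge: [4, 10] + [11, 17] -> [4, 10, 11, 17]

Final sorted array: [4, 10, 11, 17]

The merge sort proceeds by recursively splitting the array and merging sorted halves.
After all merges, the sorted array is [4, 10, 11, 17].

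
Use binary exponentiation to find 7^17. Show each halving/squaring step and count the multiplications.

Computing 7^17 by squaring (build up from 7^1; each line after the first costs one multiplication):

7^1 = 7
7^2 = (7^1)^2 = 7^2 = 49
7^4 = (7^2)^2 = 49^2 = 2401
7^8 = (7^4)^2 = 2401^2 = 5764801
7^16 = (7^8)^2 = 5764801^2 = 33232930569601
7^17 = 7 * 7^16 = 7 * 33232930569601 = 232630513987207

Result: 232630513987207
Multiplications needed: 5 (5 lines after 7^1)

7^17 = 232630513987207. Using exponentiation by squaring, this requires 5 multiplications. The key idea: if the exponent is even, square the half-power; if odd, multiply by the base once.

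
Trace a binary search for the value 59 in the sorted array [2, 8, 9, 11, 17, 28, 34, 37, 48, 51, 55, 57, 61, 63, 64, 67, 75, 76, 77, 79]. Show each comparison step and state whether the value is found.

Binary search for 59 in [2, 8, 9, 11, 17, 28, 34, 37, 48, 51, 55, 57, 61, 63, 64, 67, 75, 76, 77, 79]:

lo=0, hi=19, mid=9, arr[mid]=51 -> 51 < 59, search right half
lo=10, hi=19, mid=14, arr[mid]=64 -> 64 > 59, search left half
lo=10, hi=13, mid=11, arr[mid]=57 -> 57 < 59, search right half
lo=12, hi=13, mid=12, arr[mid]=61 -> 61 > 59, search left half
lo=12 > hi=11, target 59 not found

Binary search determines that 59 is not in the array after 4 comparisons. The search space was exhausted without finding the target.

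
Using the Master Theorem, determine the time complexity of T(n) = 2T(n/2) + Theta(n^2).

Master Theorem for T(n) = 2T(n/2) + O(n^2):

a = 2, b = 2, c = 2
log_b(a) = log_2(2) = 1.0000

Case 3: c = 2 > log_2(2) = 1.0000
T(n) = O(n^2) = O(n^2)

For T(n) = 2T(n/2) + O(n^2): log_2(2) = 1.0000. This is Case 3 of the Master Theorem (c > log_b(a), work dominated by root), giving O(n^2).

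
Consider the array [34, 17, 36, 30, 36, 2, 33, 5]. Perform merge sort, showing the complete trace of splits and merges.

Merge sort trace:

Split: [34, 17, 36, 30, 36, 2, 33, 5] -> [34, 17, 36, 30] and [36, 2, 33, 5]
  Split: [34, 17, 36, 30] -> [34, 17] and [36, 30]
    Split: [34, 17] -> [34] and [17]
    Merge: [34] + [17] -> [17, 34]
    Split: [36, 30] -> [36] and [30]
    Merge: [36] + [30] -> [30, 36]
  Merge: [17, 34] + [30, 36] -> [17, 30, 34, 36]
  Split: [36, 2, 33, 5] -> [36, 2] and [33, 5]
    Split: [36, 2] -> [36] and [2]
    Merge: [36] + [2] -> [2, 36]
    Split: [33, 5] -> [33] and [5]
    Merge: [33] + [5] -> [5, 33]
  Merge: [2, 36] + [5, 33] -> [2, 5, 33, 36]
Merge: [17, 30, 34, 36] + [2, 5, 33, 36] -> [2, 5, 17, 30, 33, 34, 36, 36]

Final sorted array: [2, 5, 17, 30, 33, 34, 36, 36]

The merge sort proceeds by recursively splitting the array and merging sorted halves.
After all merges, the sorted array is [2, 5, 17, 30, 33, 34, 36, 36].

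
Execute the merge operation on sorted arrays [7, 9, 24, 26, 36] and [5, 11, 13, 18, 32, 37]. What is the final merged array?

Merging process:

Compare 7 vs 5: take 5 from right. Merged: [5]
Compare 7 vs 11: take 7 from left. Merged: [5, 7]
Compare 9 vs 11: take 9 from left. Merged: [5, 7, 9]
Compare 24 vs 11: take 11 from right. Merged: [5, 7, 9, 11]
Compare 24 vs 13: take 13 from right. Merged: [5, 7, 9, 11, 13]
Compare 24 vs 18: take 18 from right. Merged: [5, 7, 9, 11, 13, 18]
Compare 24 vs 32: take 24 from left. Merged: [5, 7, 9, 11, 13, 18, 24]
Compare 26 vs 32: take 26 from left. Merged: [5, 7, 9, 11, 13, 18, 24, 26]
Compare 36 vs 32: take 32 from right. Merged: [5, 7, 9, 11, 13, 18, 24, 26, 32]
Compare 36 vs 37: take 36 from left. Merged: [5, 7, 9, 11, 13, 18, 24, 26, 32, 36]
Append remaining from right: [37]. Merged: [5, 7, 9, 11, 13, 18, 24, 26, 32, 36, 37]

Final merged array: [5, 7, 9, 11, 13, 18, 24, 26, 32, 36, 37]
Total comparisons: 10

The merged array is [5, 7, 9, 11, 13, 18, 24, 26, 32, 36, 37], requiring 10 comparisons. The merge step runs in O(n) time where n is the total number of elements.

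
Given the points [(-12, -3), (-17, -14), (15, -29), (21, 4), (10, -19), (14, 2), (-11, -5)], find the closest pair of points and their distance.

Computing all pairwise distances among 7 points:

d((-12, -3), (-17, -14)) = 12.083
d((-12, -3), (15, -29)) = 37.4833
d((-12, -3), (21, 4)) = 33.7343
d((-12, -3), (10, -19)) = 27.2029
d((-12, -3), (14, 2)) = 26.4764
d((-12, -3), (-11, -5)) = 2.2361 <-- minimum
d((-17, -14), (15, -29)) = 35.3412
d((-17, -14), (21, 4)) = 42.0476
d((-17, -14), (10, -19)) = 27.4591
d((-17, -14), (14, 2)) = 34.8855
d((-17, -14), (-11, -5)) = 10.8167
d((15, -29), (21, 4)) = 33.541
d((15, -29), (10, -19)) = 11.1803
d((15, -29), (14, 2)) = 31.0161
d((15, -29), (-11, -5)) = 35.3836
d((21, 4), (10, -19)) = 25.4951
d((21, 4), (14, 2)) = 7.2801
d((21, 4), (-11, -5)) = 33.2415
d((10, -19), (14, 2)) = 21.3776
d((10, -19), (-11, -5)) = 25.2389
d((14, 2), (-11, -5)) = 25.9615

Closest pair: (-12, -3) and (-11, -5) with distance 2.2361

The closest pair is (-12, -3) and (-11, -5) with Euclidean distance 2.2361. For 7 points, brute-force pairwise comparison is shown above. For large n, the divide-and-conquer algorithm (sort by x, recurse on halves, check the dividing strip) achieves O(n log n).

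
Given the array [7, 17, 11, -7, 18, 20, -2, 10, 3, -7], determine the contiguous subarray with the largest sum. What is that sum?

Using Kadane's algorithm on [7, 17, 11, -7, 18, 20, -2, 10, 3, -7]:

Scanning through the array:
Position 1 (value 17): max_ending_here = 24, max_so_far = 24
Position 2 (value 11): max_ending_here = 35, max_so_far = 35
Position 3 (value -7): max_ending_here = 28, max_so_far = 35
Position 4 (value 18): max_ending_here = 46, max_so_far = 46
Position 5 (value 20): max_ending_here = 66, max_so_far = 66
Position 6 (value -2): max_ending_here = 64, max_so_far = 66
Position 7 (value 10): max_ending_here = 74, max_so_far = 74
Position 8 (value 3): max_ending_here = 77, max_so_far = 77
Position 9 (value -7): max_ending_here = 70, max_so_far = 77

Maximum subarray: [7, 17, 11, -7, 18, 20, -2, 10, 3]
Maximum sum: 77

The maximum subarray is [7, 17, 11, -7, 18, 20, -2, 10, 3] with sum 77. This subarray runs from index 0 to index 8.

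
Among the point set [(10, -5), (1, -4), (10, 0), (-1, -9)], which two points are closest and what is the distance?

Computing all pairwise distances among 4 points:

d((10, -5), (1, -4)) = 9.0554
d((10, -5), (10, 0)) = 5.0 <-- minimum
d((10, -5), (-1, -9)) = 11.7047
d((1, -4), (10, 0)) = 9.8489
d((1, -4), (-1, -9)) = 5.3852
d((10, 0), (-1, -9)) = 14.2127

Closest pair: (10, -5) and (10, 0) with distance 5.0

The closest pair is (10, -5) and (10, 0) with Euclidean distance 5.0. For 4 points, brute-force pairwise comparison is shown above. For large n, the divide-and-conquer algorithm (sort by x, recurse on halves, check the dividing strip) achieves O(n log n).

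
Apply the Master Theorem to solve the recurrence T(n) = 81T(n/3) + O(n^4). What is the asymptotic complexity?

Master Theorem for T(n) = 81T(n/3) + O(n^4):

a = 81, b = 3, c = 4
log_b(a) = log_3(81) = 4.0000

Case 2: c = 4 = log_3(81) = 4.0000
T(n) = O(n^4 log n) = O(n^4 log n)

For T(n) = 81T(n/3) + O(n^4): log_3(81) = 4.0000. This is Case 2 of the Master Theorem (c = log_b(a), equal work at all levels), giving O(n^4 log n).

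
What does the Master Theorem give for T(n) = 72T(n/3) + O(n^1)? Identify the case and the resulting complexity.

Master Theorem for T(n) = 72T(n/3) + O(n^1):

a = 72, b = 3, c = 1
log_b(a) = log_3(72) = 3.8928

Case 1: c = 1 < log_3(72) = 3.8928
T(n) = O(n^(log_3 72))

For T(n) = 72T(n/3) + O(n^1): log_3(72) = 3.8928. This is Case 1 of the Master Theorem (c < log_b(a), work dominated by leaves), giving O(n^(log_3 72)).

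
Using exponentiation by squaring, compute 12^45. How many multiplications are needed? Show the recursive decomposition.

Computing 12^45 by squaring (build up from 12^1; each line after the first costs one multiplication):

12^1 = 12
12^2 = (12^1)^2 = 12^2 = 144
12^4 = (12^2)^2 = 144^2 = 20736
12^5 = 12 * 12^4 = 12 * 20736 = 248832
12^10 = (12^5)^2 = 248832^2 = 61917364224
12^11 = 12 * 12^10 = 12 * 61917364224 = 743008370688
12^22 = (12^11)^2 = 743008370688^2 = 552061438912436417593344
12^44 = (12^22)^2 = 552061438912436417593344^2 = 304771832334069766392840191887919236168953102336
12^45 = 12 * 12^44 = 12 * 304771832334069766392840191887919236168953102336 = 3657261988008837196714082302655030834027437228032

Result: 3657261988008837196714082302655030834027437228032
Multiplications needed: 8 (8 lines after 12^1)

12^45 = 3657261988008837196714082302655030834027437228032. Using exponentiation by squaring, this requires 8 multiplications. The key idea: if the exponent is even, square the half-power; if odd, multiply by the base once.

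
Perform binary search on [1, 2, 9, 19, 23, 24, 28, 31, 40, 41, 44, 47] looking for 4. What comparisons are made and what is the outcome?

Binary search for 4 in [1, 2, 9, 19, 23, 24, 28, 31, 40, 41, 44, 47]:

lo=0, hi=11, mid=5, arr[mid]=24 -> 24 > 4, search left half
lo=0, hi=4, mid=2, arr[mid]=9 -> 9 > 4, search left half
lo=0, hi=1, mid=0, arr[mid]=1 -> 1 < 4, search right half
lo=1, hi=1, mid=1, arr[mid]=2 -> 2 < 4, search right half
lo=2 > hi=1, target 4 not found

Binary search determines that 4 is not in the array after 4 comparisons. The search space was exhausted without finding the target.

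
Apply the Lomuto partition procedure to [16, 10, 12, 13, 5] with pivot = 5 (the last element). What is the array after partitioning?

Lomuto partition with pivot = 5:

Initial array: [16, 10, 12, 13, 5]

arr[0]=16 > 5: no swap
arr[1]=10 > 5: no swap
arr[2]=12 > 5: no swap
arr[3]=13 > 5: no swap

Place pivot at position 0: [5, 10, 12, 13, 16]
Pivot position: 0

After partitioning with pivot 5, the array becomes [5, 10, 12, 13, 16]. The pivot is placed at index 0. All elements to the left of the pivot are <= 5, and all elements to the right are > 5.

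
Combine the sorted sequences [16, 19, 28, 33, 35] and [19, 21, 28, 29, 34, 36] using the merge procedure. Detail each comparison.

Merging process:

Compare 16 vs 19: take 16 from left. Merged: [16]
Compare 19 vs 19: take 19 from left. Merged: [16, 19]
Compare 28 vs 19: take 19 from right. Merged: [16, 19, 19]
Compare 28 vs 21: take 21 from right. Merged: [16, 19, 19, 21]
Compare 28 vs 28: take 28 from left. Merged: [16, 19, 19, 21, 28]
Compare 33 vs 28: take 28 from right. Merged: [16, 19, 19, 21, 28, 28]
Compare 33 vs 29: take 29 from right. Merged: [16, 19, 19, 21, 28, 28, 29]
Compare 33 vs 34: take 33 from left. Merged: [16, 19, 19, 21, 28, 28, 29, 33]
Compare 35 vs 34: take 34 from right. Merged: [16, 19, 19, 21, 28, 28, 29, 33, 34]
Compare 35 vs 36: take 35 from left. Merged: [16, 19, 19, 21, 28, 28, 29, 33, 34, 35]
Append remaining from right: [36]. Merged: [16, 19, 19, 21, 28, 28, 29, 33, 34, 35, 36]

Final merged array: [16, 19, 19, 21, 28, 28, 29, 33, 34, 35, 36]
Total comparisons: 10

The merged array is [16, 19, 19, 21, 28, 28, 29, 33, 34, 35, 36], requiring 10 comparisons. The merge step runs in O(n) time where n is the total number of elements.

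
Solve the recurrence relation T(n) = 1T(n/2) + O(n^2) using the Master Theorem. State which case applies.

Master Theorem for T(n) = 1T(n/2) + O(n^2):

a = 1, b = 2, c = 2
log_b(a) = log_2(1) = 0.0000

Case 3: c = 2 > log_2(1) = 0.0000
T(n) = O(n^2) = O(n^2)

For T(n) = 1T(n/2) + O(n^2): log_2(1) = 0.0000. This is Case 3 of the Master Theorem (c > log_b(a), work dominated by root), giving O(n^2).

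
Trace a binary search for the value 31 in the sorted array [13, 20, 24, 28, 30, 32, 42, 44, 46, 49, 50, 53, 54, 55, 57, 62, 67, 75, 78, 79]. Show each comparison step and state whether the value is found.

Binary search for 31 in [13, 20, 24, 28, 30, 32, 42, 44, 46, 49, 50, 53, 54, 55, 57, 62, 67, 75, 78, 79]:

lo=0, hi=19, mid=9, arr[mid]=49 -> 49 > 31, search left half
lo=0, hi=8, mid=4, arr[mid]=30 -> 30 < 31, search right half
lo=5, hi=8, mid=6, arr[mid]=42 -> 42 > 31, search left half
lo=5, hi=5, mid=5, arr[mid]=32 -> 32 > 31, search left half
lo=5 > hi=4, target 31 not found

Binary search determines that 31 is not in the array after 4 comparisons. The search space was exhausted without finding the target.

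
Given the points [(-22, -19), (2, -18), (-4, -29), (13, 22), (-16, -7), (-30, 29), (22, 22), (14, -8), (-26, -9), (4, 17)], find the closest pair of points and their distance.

Computing all pairwise distances among 10 points:

d((-22, -19), (2, -18)) = 24.0208
d((-22, -19), (-4, -29)) = 20.5913
d((-22, -19), (13, 22)) = 53.9073
d((-22, -19), (-16, -7)) = 13.4164
d((-22, -19), (-30, 29)) = 48.6621
d((-22, -19), (22, 22)) = 60.1415
d((-22, -19), (14, -8)) = 37.6431
d((-22, -19), (-26, -9)) = 10.7703
d((-22, -19), (4, 17)) = 44.4072
d((2, -18), (-4, -29)) = 12.53
d((2, -18), (13, 22)) = 41.4849
d((2, -18), (-16, -7)) = 21.095
d((2, -18), (-30, 29)) = 56.8595
d((2, -18), (22, 22)) = 44.7214
d((2, -18), (14, -8)) = 15.6205
d((2, -18), (-26, -9)) = 29.4109
d((2, -18), (4, 17)) = 35.0571
d((-4, -29), (13, 22)) = 53.7587
d((-4, -29), (-16, -7)) = 25.0599
d((-4, -29), (-30, 29)) = 63.561
d((-4, -29), (22, 22)) = 57.2451
d((-4, -29), (14, -8)) = 27.6586
d((-4, -29), (-26, -9)) = 29.7321
d((-4, -29), (4, 17)) = 46.6905
d((13, 22), (-16, -7)) = 41.0122
d((13, 22), (-30, 29)) = 43.566
d((13, 22), (22, 22)) = 9.0 <-- minimum
d((13, 22), (14, -8)) = 30.0167
d((13, 22), (-26, -9)) = 49.8197
d((13, 22), (4, 17)) = 10.2956
d((-16, -7), (-30, 29)) = 38.6264
d((-16, -7), (22, 22)) = 47.8017
d((-16, -7), (14, -8)) = 30.0167
d((-16, -7), (-26, -9)) = 10.198
d((-16, -7), (4, 17)) = 31.241
d((-30, 29), (22, 22)) = 52.469
d((-30, 29), (14, -8)) = 57.4891
d((-30, 29), (-26, -9)) = 38.2099
d((-30, 29), (4, 17)) = 36.0555
d((22, 22), (14, -8)) = 31.0483
d((22, 22), (-26, -9)) = 57.1402
d((22, 22), (4, 17)) = 18.6815
d((14, -8), (-26, -9)) = 40.0125
d((14, -8), (4, 17)) = 26.9258
d((-26, -9), (4, 17)) = 39.6989

Closest pair: (13, 22) and (22, 22) with distance 9.0

The closest pair is (13, 22) and (22, 22) with Euclidean distance 9.0. For 10 points, brute-force pairwise comparison is shown above. For large n, the divide-and-conquer algorithm (sort by x, recurse on halves, check the dividing strip) achieves O(n log n).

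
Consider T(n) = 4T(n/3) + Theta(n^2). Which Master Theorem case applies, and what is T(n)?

Master Theorem for T(n) = 4T(n/3) + O(n^2):

a = 4, b = 3, c = 2
log_b(a) = log_3(4) = 1.2619

Case 3: c = 2 > log_3(4) = 1.2619
T(n) = O(n^2) = O(n^2)

For T(n) = 4T(n/3) + O(n^2): log_3(4) = 1.2619. This is Case 3 of the Master Theorem (c > log_b(a), work dominated by root), giving O(n^2).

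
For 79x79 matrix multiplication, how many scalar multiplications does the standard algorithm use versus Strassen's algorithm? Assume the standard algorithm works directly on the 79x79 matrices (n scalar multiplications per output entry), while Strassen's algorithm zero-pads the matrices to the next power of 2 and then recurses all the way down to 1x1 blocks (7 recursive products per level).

Matrix multiplication for 79x79 matrices:

Strassen's algorithm requires power-of-2 dimensions. Pad 79x79 to 128x128 (next power of 2).

Standard algorithm: 79^3 = 493039 multiplications
Strassen's algorithm: 7^(log2(128)) = 7^7 = 823543 multiplications
Difference: 493039 - 823543 = -330504 (Strassen uses MORE here due to padding overhead — for small or just-over-power-of-2 n, padding can outweigh the per-level savings)

Standard: 493039 multiplications (79^3). Strassen: 823543 multiplications (7^7, after padding to 128x128). Strassen reduces 8 recursive multiplications to 7 at each level.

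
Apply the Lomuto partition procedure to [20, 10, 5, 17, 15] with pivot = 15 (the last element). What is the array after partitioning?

Lomuto partition with pivot = 15:

Initial array: [20, 10, 5, 17, 15]

arr[0]=20 > 15: no swap
arr[1]=10 <= 15: swap with position 0, array becomes [10, 20, 5, 17, 15]
arr[2]=5 <= 15: swap with position 1, array becomes [10, 5, 20, 17, 15]
arr[3]=17 > 15: no swap

Place pivot at position 2: [10, 5, 15, 17, 20]
Pivot position: 2

After partitioning with pivot 15, the array becomes [10, 5, 15, 17, 20]. The pivot is placed at index 2. All elements to the left of the pivot are <= 15, and all elements to the right are > 15.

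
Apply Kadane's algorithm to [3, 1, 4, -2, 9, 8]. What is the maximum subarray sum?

Using Kadane's algorithm on [3, 1, 4, -2, 9, 8]:

Scanning through the array:
Position 1 (value 1): max_ending_here = 4, max_so_far = 4
Position 2 (value 4): max_ending_here = 8, max_so_far = 8
Position 3 (value -2): max_ending_here = 6, max_so_far = 8
Position 4 (value 9): max_ending_here = 15, max_so_far = 15
Position 5 (value 8): max_ending_here = 23, max_so_far = 23

Maximum subarray: [3, 1, 4, -2, 9, 8]
Maximum sum: 23

The maximum subarray is [3, 1, 4, -2, 9, 8] with sum 23. This subarray runs from index 0 to index 5.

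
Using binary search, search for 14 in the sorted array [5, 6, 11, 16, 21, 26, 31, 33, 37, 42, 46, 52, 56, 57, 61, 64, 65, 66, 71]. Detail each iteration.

Binary search for 14 in [5, 6, 11, 16, 21, 26, 31, 33, 37, 42, 46, 52, 56, 57, 61, 64, 65, 66, 71]:

lo=0, hi=18, mid=9, arr[mid]=42 -> 42 > 14, search left half
lo=0, hi=8, mid=4, arr[mid]=21 -> 21 > 14, search left half
lo=0, hi=3, mid=1, arr[mid]=6 -> 6 < 14, search right half
lo=2, hi=3, mid=2, arr[mid]=11 -> 11 < 14, search right half
lo=3, hi=3, mid=3, arr[mid]=16 -> 16 > 14, search left half
lo=3 > hi=2, target 14 not found

Binary search determines that 14 is not in the array after 5 comparisons. The search space was exhausted without finding the target.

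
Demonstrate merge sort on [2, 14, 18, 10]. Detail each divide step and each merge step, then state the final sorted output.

Merge sort trace:

Split: [2, 14, 18, 10] -> [2, 14] and [18, 10]
  Split: [2, 14] -> [2] and [14]
  Merge: [2] + [14] -> [2, 14]
  Split: [18, 10] -> [18] and [10]
  Merge: [18] + [10] -> [10, 18]
Merge: [2, 14] + [10, 18] -> [2, 10, 14, 18]

Final sorted array: [2, 10, 14, 18]

The merge sort proceeds by recursively splitting the array and merging sorted halves.
After all merges, the sorted array is [2, 10, 14, 18].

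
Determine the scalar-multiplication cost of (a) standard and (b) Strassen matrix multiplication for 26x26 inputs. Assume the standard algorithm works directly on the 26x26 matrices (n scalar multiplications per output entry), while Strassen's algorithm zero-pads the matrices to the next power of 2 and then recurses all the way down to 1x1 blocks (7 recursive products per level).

Matrix multiplication for 26x26 matrices:

Strassen's algorithm requires power-of-2 dimensions. Pad 26x26 to 32x32 (next power of 2).

Standard algorithm: 26^3 = 17576 multiplications
Strassen's algorithm: 7^(log2(32)) = 7^5 = 16807 multiplications
Savings: 17576 - 16807 = 769 multiplications

Standard: 17576 multiplications (26^3). Strassen: 16807 multiplications (7^5, after padding to 32x32). Strassen reduces 8 recursive multiplications to 7 at each level.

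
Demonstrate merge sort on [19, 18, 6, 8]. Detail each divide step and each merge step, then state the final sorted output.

Merge sort trace:

Split: [19, 18, 6, 8] -> [19, 18] and [6, 8]
  Split: [19, 18] -> [19] and [18]
  Merge: [19] + [18] -> [18, 19]
  Split: [6, 8] -> [6] and [8]
  Merge: [6] + [8] -> [6, 8]
Merge: [18, 19] + [6, 8] -> [6, 8, 18, 19]

Final sorted array: [6, 8, 18, 19]

The merge sort proceeds by recursively splitting the array and merging sorted halves.
After all merges, the sorted array is [6, 8, 18, 19].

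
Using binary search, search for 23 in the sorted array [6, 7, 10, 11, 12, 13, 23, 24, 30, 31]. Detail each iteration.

Binary search for 23 in [6, 7, 10, 11, 12, 13, 23, 24, 30, 31]:

lo=0, hi=9, mid=4, arr[mid]=12 -> 12 < 23, search right half
lo=5, hi=9, mid=7, arr[mid]=24 -> 24 > 23, search left half
lo=5, hi=6, mid=5, arr[mid]=13 -> 13 < 23, search right half
lo=6, hi=6, mid=6, arr[mid]=23 -> Found target at index 6!

Binary search finds 23 at index 6 after 4 comparisons. The search repeatedly halves the search space by comparing with the middle element.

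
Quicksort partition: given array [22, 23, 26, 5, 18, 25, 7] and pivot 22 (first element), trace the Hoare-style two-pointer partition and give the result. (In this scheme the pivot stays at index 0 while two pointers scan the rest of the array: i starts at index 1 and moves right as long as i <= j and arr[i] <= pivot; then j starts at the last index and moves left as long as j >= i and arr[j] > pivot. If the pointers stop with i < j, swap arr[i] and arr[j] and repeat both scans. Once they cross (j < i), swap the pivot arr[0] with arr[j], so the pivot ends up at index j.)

Hoare-style two-pointer partition with pivot = 22:

Initial array: [22, 23, 26, 5, 18, 25, 7]

Pointers start at i = 1, j = 6.
i stops at index 1 (arr[1]=23 > 22), j stops at index 6 (arr[6]=7 <= 22): swap arr[1] and arr[6], array becomes [22, 7, 26, 5, 18, 25, 23]
i stops at index 2 (arr[2]=26 > 22), j stops at index 4 (arr[4]=18 <= 22): swap arr[2] and arr[4], array becomes [22, 7, 18, 5, 26, 25, 23]
i ends at 4, j ends at 3: the pointers have crossed (j < i), so scanning stops.

Swap pivot arr[0] with arr[3] to place pivot at position 3: [5, 7, 18, 22, 26, 25, 23]
Pivot position: 3

After partitioning with pivot 22, the array becomes [5, 7, 18, 22, 26, 25, 23]. The pivot is placed at index 3. All elements to the left of the pivot are <= 22, and all elements to the right are > 22.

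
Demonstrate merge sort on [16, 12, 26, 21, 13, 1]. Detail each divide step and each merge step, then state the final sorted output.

Merge sort trace:

Split: [16, 12, 26, 21, 13, 1] -> [16, 12, 26] and [21, 13, 1]
  Split: [16, 12, 26] -> [16] and [12, 26]
    Split: [12, 26] -> [12] and [26]
    Merge: [12] + [26] -> [12, 26]
  Merge: [16] + [12, 26] -> [12, 16, 26]
  Split: [21, 13, 1] -> [21] and [13, 1]
    Split: [13, 1] -> [13] and [1]
    Merge: [13] + [1] -> [1, 13]
  Merge: [21] + [1, 13] -> [1, 13, 21]
Merge: [12, 16, 26] + [1, 13, 21] -> [1, 12, 13, 16, 21, 26]

Final sorted array: [1, 12, 13, 16, 21, 26]

The merge sort proceeds by recursively splitting the array and merging sorted halves.
After all merges, the sorted array is [1, 12, 13, 16, 21, 26].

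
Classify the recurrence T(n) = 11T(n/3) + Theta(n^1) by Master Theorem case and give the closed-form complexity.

Master Theorem for T(n) = 11T(n/3) + O(n^1):

a = 11, b = 3, c = 1
log_b(a) = log_3(11) = 2.1827

Case 1: c = 1 < log_3(11) = 2.1827
T(n) = O(n^(log_3 11))

For T(n) = 11T(n/3) + O(n^1): log_3(11) = 2.1827. This is Case 1 of the Master Theorem (c < log_b(a), work dominated by leaves), giving O(n^(log_3 11)).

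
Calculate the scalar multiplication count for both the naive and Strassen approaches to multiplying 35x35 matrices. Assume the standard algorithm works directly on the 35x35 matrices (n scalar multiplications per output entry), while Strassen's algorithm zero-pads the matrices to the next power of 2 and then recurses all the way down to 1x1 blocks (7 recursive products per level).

Matrix multiplication for 35x35 matrices:

Strassen's algorithm requires power-of-2 dimensions. Pad 35x35 to 64x64 (next power of 2).

Standard algorithm: 35^3 = 42875 multiplications
Strassen's algorithm: 7^(log2(64)) = 7^6 = 117649 multiplications
Difference: 42875 - 117649 = -74774 (Strassen uses MORE here due to padding overhead — for small or just-over-power-of-2 n, padding can outweigh the per-level savings)

Standard: 42875 multiplications (35^3). Strassen: 117649 multiplications (7^6, after padding to 64x64). Strassen reduces 8 recursive multiplications to 7 at each level.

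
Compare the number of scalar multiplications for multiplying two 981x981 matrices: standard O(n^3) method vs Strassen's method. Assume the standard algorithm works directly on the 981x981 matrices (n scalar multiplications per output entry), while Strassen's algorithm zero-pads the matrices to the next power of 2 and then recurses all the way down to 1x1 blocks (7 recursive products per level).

Matrix multiplication for 981x981 matrices:

Strassen's algorithm requires power-of-2 dimensions. Pad 981x981 to 1024x1024 (next power of 2).

Standard algorithm: 981^3 = 944076141 multiplications
Strassen's algorithm: 7^(log2(1024)) = 7^10 = 282475249 multiplications
Savings: 944076141 - 282475249 = 661600892 multiplications

Standard: 944076141 multiplications (981^3). Strassen: 282475249 multiplications (7^10, after padding to 1024x1024). Strassen reduces 8 recursive multiplications to 7 at each level.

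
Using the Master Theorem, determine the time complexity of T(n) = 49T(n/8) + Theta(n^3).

Master Theorem for T(n) = 49T(n/8) + O(n^3):

a = 49, b = 8, c = 3
log_b(a) = log_8(49) = 1.8716

Case 3: c = 3 > log_8(49) = 1.8716
T(n) = O(n^3) = O(n^3)

For T(n) = 49T(n/8) + O(n^3): log_8(49) = 1.8716. This is Case 3 of the Master Theorem (c > log_b(a), work dominated by root), giving O(n^3).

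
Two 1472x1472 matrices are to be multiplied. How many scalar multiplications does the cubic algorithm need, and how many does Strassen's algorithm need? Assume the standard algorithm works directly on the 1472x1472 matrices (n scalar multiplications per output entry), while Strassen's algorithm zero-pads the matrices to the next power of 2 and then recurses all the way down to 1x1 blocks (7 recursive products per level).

Matrix multiplication for 1472x1472 matrices:

Strassen's algorithm requires power-of-2 dimensions. Pad 1472x1472 to 2048x2048 (next power of 2).

Standard algorithm: 1472^3 = 3189506048 multiplications
Strassen's algorithm: 7^(log2(2048)) = 7^11 = 1977326743 multiplications
Savings: 3189506048 - 1977326743 = 1212179305 multiplications

Standard: 3189506048 multiplications (1472^3). Strassen: 1977326743 multiplications (7^11, after padding to 2048x2048). Strassen reduces 8 recursive multiplications to 7 at each level.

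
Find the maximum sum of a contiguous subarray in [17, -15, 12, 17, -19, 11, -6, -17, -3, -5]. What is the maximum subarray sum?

Using Kadane's algorithm on [17, -15, 12, 17, -19, 11, -6, -17, -3, -5]:

Scanning through the array:
Position 1 (value -15): max_ending_here = 2, max_so_far = 17
Position 2 (value 12): max_ending_here = 14, max_so_far = 17
Position 3 (value 17): max_ending_here = 31, max_so_far = 31
Position 4 (value -19): max_ending_here = 12, max_so_far = 31
Position 5 (value 11): max_ending_here = 23, max_so_far = 31
Position 6 (value -6): max_ending_here = 17, max_so_far = 31
Position 7 (value -17): max_ending_here = 0, max_so_far = 31
Position 8 (value -3): max_ending_here = -3, max_so_far = 31
Position 9 (value -5): max_ending_here = -5, max_so_far = 31

Maximum subarray: [17, -15, 12, 17]
Maximum sum: 31

The maximum subarray is [17, -15, 12, 17] with sum 31. This subarray runs from index 0 to index 3.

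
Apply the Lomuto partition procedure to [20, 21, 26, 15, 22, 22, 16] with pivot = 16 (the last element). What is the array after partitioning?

Lomuto partition with pivot = 16:

Initial array: [20, 21, 26, 15, 22, 22, 16]

arr[0]=20 > 16: no swap
arr[1]=21 > 16: no swap
arr[2]=26 > 16: no swap
arr[3]=15 <= 16: swap with position 0, array becomes [15, 21, 26, 20, 22, 22, 16]
arr[4]=22 > 16: no swap
arr[5]=22 > 16: no swap

Place pivot at position 1: [15, 16, 26, 20, 22, 22, 21]
Pivot position: 1

After partitioning with pivot 16, the array becomes [15, 16, 26, 20, 22, 22, 21]. The pivot is placed at index 1. All elements to the left of the pivot are <= 16, and all elements to the right are > 16.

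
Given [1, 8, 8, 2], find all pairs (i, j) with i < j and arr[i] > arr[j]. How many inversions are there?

Finding inversions in [1, 8, 8, 2]:

(1, 3): arr[1]=8 > arr[3]=2
(2, 3): arr[2]=8 > arr[3]=2

Total inversions: 2

The array has 2 inversion(s): (1,3), (2,3). Each pair (i,j) satisfies i < j and arr[i] > arr[j].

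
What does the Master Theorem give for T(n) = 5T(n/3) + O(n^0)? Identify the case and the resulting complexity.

Master Theorem for T(n) = 5T(n/3) + O(n^0):

a = 5, b = 3, c = 0
log_b(a) = log_3(5) = 1.4650

Case 1: c = 0 < log_3(5) = 1.4650
T(n) = O(n^(log_3 5))

For T(n) = 5T(n/3) + O(n^0): log_3(5) = 1.4650. This is Case 1 of the Master Theorem (c < log_b(a), work dominated by leaves), giving O(n^(log_3 5)).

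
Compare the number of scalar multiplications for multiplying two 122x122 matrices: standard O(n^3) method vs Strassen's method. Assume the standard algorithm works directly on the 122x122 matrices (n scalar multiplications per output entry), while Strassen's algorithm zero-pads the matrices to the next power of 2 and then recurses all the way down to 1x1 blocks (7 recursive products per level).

Matrix multiplication for 122x122 matrices:

Strassen's algorithm requires power-of-2 dimensions. Pad 122x122 to 128x128 (next power of 2).

Standard algorithm: 122^3 = 1815848 multiplications
Strassen's algorithm: 7^(log2(128)) = 7^7 = 823543 multiplications
Savings: 1815848 - 823543 = 992305 multiplications

Standard: 1815848 multiplications (122^3). Strassen: 823543 multiplications (7^7, after padding to 128x128). Strassen reduces 8 recursive multiplications to 7 at each level.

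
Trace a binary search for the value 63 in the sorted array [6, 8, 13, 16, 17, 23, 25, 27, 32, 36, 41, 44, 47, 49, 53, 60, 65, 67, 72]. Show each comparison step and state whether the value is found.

Binary search for 63 in [6, 8, 13, 16, 17, 23, 25, 27, 32, 36, 41, 44, 47, 49, 53, 60, 65, 67, 72]:

lo=0, hi=18, mid=9, arr[mid]=36 -> 36 < 63, search right half
lo=10, hi=18, mid=14, arr[mid]=53 -> 53 < 63, search right half
lo=15, hi=18, mid=16, arr[mid]=65 -> 65 > 63, search left half
lo=15, hi=15, mid=15, arr[mid]=60 -> 60 < 63, search right half
lo=16 > hi=15, target 63 not found

Binary search determines that 63 is not in the array after 4 comparisons. The search space was exhausted without finding the target.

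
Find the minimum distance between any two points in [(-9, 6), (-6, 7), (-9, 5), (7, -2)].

Computing all pairwise distances among 4 points:

d((-9, 6), (-6, 7)) = 3.1623
d((-9, 6), (-9, 5)) = 1.0 <-- minimum
d((-9, 6), (7, -2)) = 17.8885
d((-6, 7), (-9, 5)) = 3.6056
d((-6, 7), (7, -2)) = 15.8114
d((-9, 5), (7, -2)) = 17.4642

Closest pair: (-9, 6) and (-9, 5) with distance 1.0

The closest pair is (-9, 6) and (-9, 5) with Euclidean distance 1.0. For 4 points, brute-force pairwise comparison is shown above. For large n, the divide-and-conquer algorithm (sort by x, recurse on halves, check the dividing strip) achieves O(n log n).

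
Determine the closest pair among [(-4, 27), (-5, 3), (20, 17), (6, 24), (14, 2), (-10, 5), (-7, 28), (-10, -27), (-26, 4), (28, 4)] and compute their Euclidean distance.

Computing all pairwise distances among 10 points:

d((-4, 27), (-5, 3)) = 24.0208
d((-4, 27), (20, 17)) = 26.0
d((-4, 27), (6, 24)) = 10.4403
d((-4, 27), (14, 2)) = 30.8058
d((-4, 27), (-10, 5)) = 22.8035
d((-4, 27), (-7, 28)) = 3.1623 <-- minimum
d((-4, 27), (-10, -27)) = 54.3323
d((-4, 27), (-26, 4)) = 31.8277
d((-4, 27), (28, 4)) = 39.4081
d((-5, 3), (20, 17)) = 28.6531
d((-5, 3), (6, 24)) = 23.7065
d((-5, 3), (14, 2)) = 19.0263
d((-5, 3), (-10, 5)) = 5.3852
d((-5, 3), (-7, 28)) = 25.0799
d((-5, 3), (-10, -27)) = 30.4138
d((-5, 3), (-26, 4)) = 21.0238
d((-5, 3), (28, 4)) = 33.0151
d((20, 17), (6, 24)) = 15.6525
d((20, 17), (14, 2)) = 16.1555
d((20, 17), (-10, 5)) = 32.311
d((20, 17), (-7, 28)) = 29.1548
d((20, 17), (-10, -27)) = 53.2541
d((20, 17), (-26, 4)) = 47.8017
d((20, 17), (28, 4)) = 15.2643
d((6, 24), (14, 2)) = 23.4094
d((6, 24), (-10, 5)) = 24.8395
d((6, 24), (-7, 28)) = 13.6015
d((6, 24), (-10, -27)) = 53.4509
d((6, 24), (-26, 4)) = 37.7359
d((6, 24), (28, 4)) = 29.7321
d((14, 2), (-10, 5)) = 24.1868
d((14, 2), (-7, 28)) = 33.4215
d((14, 2), (-10, -27)) = 37.6431
d((14, 2), (-26, 4)) = 40.05
d((14, 2), (28, 4)) = 14.1421
d((-10, 5), (-7, 28)) = 23.1948
d((-10, 5), (-10, -27)) = 32.0
d((-10, 5), (-26, 4)) = 16.0312
d((-10, 5), (28, 4)) = 38.0132
d((-7, 28), (-10, -27)) = 55.0818
d((-7, 28), (-26, 4)) = 30.6105
d((-7, 28), (28, 4)) = 42.4382
d((-10, -27), (-26, 4)) = 34.8855
d((-10, -27), (28, 4)) = 49.0408
d((-26, 4), (28, 4)) = 54.0

Closest pair: (-4, 27) and (-7, 28) with distance 3.1623

The closest pair is (-4, 27) and (-7, 28) with Euclidean distance 3.1623. For 10 points, brute-force pairwise comparison is shown above. For large n, the divide-and-conquer algorithm (sort by x, recurse on halves, check the dividing strip) achieves O(n log n).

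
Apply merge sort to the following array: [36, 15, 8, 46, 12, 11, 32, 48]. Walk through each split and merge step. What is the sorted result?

Merge sort trace:

Split: [36, 15, 8, 46, 12, 11, 32, 48] -> [36, 15, 8, 46] and [12, 11, 32, 48]
  Split: [36, 15, 8, 46] -> [36, 15] and [8, 46]
    Split: [36, 15] -> [36] and [15]
    Merge: [36] + [15] -> [15, 36]
    Split: [8, 46] -> [8] and [46]
    Merge: [8] + [46] -> [8, 46]
  Merge: [15, 36] + [8, 46] -> [8, 15, 36, 46]
  Split: [12, 11, 32, 48] -> [12, 11] and [32, 48]
    Split: [12, 11] -> [12] and [11]
    Merge: [12] + [11] -> [11, 12]
    Split: [32, 48] -> [32] and [48]
    Merge: [32] + [48] -> [32, 48]
  Merge: [11, 12] + [32, 48] -> [11, 12, 32, 48]
Merge: [8, 15, 36, 46] + [11, 12, 32, 48] -> [8, 11, 12, 15, 32, 36, 46, 48]

Final sorted array: [8, 11, 12, 15, 32, 36, 46, 48]

The merge sort proceeds by recursively splitting the array and merging sorted halves.
After all merges, the sorted array is [8, 11, 12, 15, 32, 36, 46, 48].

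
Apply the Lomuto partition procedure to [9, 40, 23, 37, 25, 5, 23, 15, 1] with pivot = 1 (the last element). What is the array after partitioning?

Lomuto partition with pivot = 1:

Initial array: [9, 40, 23, 37, 25, 5, 23, 15, 1]

arr[0]=9 > 1: no swap
arr[1]=40 > 1: no swap
arr[2]=23 > 1: no swap
arr[3]=37 > 1: no swap
arr[4]=25 > 1: no swap
arr[5]=5 > 1: no swap
arr[6]=23 > 1: no swap
arr[7]=15 > 1: no swap

Place pivot at position 0: [1, 40, 23, 37, 25, 5, 23, 15, 9]
Pivot position: 0

After partitioning with pivot 1, the array becomes [1, 40, 23, 37, 25, 5, 23, 15, 9]. The pivot is placed at index 0. All elements to the left of the pivot are <= 1, and all elements to the right are > 1.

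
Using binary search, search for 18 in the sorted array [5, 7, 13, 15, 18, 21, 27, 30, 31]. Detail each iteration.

Binary search for 18 in [5, 7, 13, 15, 18, 21, 27, 30, 31]:

lo=0, hi=8, mid=4, arr[mid]=18 -> Found target at index 4!

Binary search finds 18 at index 4 after 1 comparisons. The search repeatedly halves the search space by comparing with the middle element.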